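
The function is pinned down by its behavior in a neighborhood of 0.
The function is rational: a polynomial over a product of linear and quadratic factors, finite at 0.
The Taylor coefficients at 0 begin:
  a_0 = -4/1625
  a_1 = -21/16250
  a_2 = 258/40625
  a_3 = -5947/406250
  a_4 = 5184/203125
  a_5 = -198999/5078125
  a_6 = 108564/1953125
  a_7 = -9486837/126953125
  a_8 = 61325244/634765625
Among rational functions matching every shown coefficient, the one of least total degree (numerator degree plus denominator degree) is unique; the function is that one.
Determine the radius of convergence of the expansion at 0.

No rational of total degree below 7 reproduces all 9 coefficients; solving the [1/6] Pade equations on them gives f(x) = (9*x/10 + 4/13)/((x - 5)**3*(x + 1)**3), whose expansion matches every shown term.
Denominator factor (x + 1)^3: pole of order 3 at -1, modulus 1.
Denominator factor (x - 5)^3: pole of order 3 at 5, modulus 5.
The radius of convergence is the smallest modulus among the singular points: 1.

The radius of convergence is 1.


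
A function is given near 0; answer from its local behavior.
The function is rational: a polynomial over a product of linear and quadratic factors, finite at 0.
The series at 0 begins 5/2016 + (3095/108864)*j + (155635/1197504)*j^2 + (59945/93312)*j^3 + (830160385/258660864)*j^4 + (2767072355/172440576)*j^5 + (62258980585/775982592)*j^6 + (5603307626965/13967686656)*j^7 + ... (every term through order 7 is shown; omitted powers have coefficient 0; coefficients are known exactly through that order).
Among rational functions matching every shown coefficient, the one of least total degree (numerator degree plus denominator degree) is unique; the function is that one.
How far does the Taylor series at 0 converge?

No rational of total degree below 6 reproduces all 8 coefficients; solving the [2/4] Pade equations on them gives f(j) = (-19*j**2/22 + 23*j/36 + 3/28)/((j - 6)**3*(j - 1/5)), whose expansion matches every shown term.
Denominator factor (j - 1/5): pole of order 1 at 1/5, modulus 1/5.
Denominator factor (j - 6)^3: pole of order 3 at 6, modulus 6.
The radius of convergence is the smallest modulus among the singular points: 1/5.

The radius of convergence is 1/5.


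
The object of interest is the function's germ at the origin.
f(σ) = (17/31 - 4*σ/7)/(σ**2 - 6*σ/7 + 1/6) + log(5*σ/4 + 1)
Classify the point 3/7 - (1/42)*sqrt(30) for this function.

The point is a pole of order 1.

The denominator factor σ**2 - 6*σ/7 + 1/6 vanishes at 3/7 - (1/42)*sqrt(30) and appears to the power 1; the numerator there equals 461/1519 + (2/147)*sqrt(30), nonzero, and no other factor vanishes.
The branch terms are analytic at this point.
Hence a pole whose order is the multiplicity, 1.


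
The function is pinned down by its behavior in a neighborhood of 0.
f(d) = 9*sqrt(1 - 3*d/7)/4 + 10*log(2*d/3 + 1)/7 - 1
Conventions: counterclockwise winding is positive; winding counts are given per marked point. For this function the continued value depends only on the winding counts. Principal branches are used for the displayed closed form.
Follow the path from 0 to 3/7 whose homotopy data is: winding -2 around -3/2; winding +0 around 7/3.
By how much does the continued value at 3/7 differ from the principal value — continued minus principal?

Continued minus principal equals -(40/7)*pi*i.

The rational part is single-valued and drops out of the difference; each branch term changes only by its own monodromy.
(9/4)*sqrt(1 - d/(7/3)): winding +0 is even, the square root returns to the same sheet, contribution 0.
(10/7)*log(1 - d/(-3/2)): each positive loop around -3/2 adds 2*pi*i to the log, so winding -2 contributes (10/7)*(-2)*2*pi*i = -(40/7)*pi*i.
Summing the contributions at d = 3/7 gives -(40/7)*pi*i.


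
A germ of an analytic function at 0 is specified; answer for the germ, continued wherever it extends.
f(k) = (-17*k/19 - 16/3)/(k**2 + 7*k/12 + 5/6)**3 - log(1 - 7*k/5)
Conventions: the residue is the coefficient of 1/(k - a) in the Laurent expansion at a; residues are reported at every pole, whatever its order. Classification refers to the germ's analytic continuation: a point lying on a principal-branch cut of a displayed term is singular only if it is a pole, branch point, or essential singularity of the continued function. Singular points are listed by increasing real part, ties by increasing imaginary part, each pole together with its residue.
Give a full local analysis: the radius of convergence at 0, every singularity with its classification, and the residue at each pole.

Denominator factor (k**2 + 7*k/12 + 5/6)^3: discriminant -431/144, complex-conjugate roots (-7/24) + ((1/24)*sqrt(431))*i and (-7/24) - ((1/24)*sqrt(431))*i; poles of order 3, moduli (1/6)*sqrt(30) and (1/6)*sqrt(30).
Branch term (-1)*log(1 - k/(5/7)): its argument vanishes at k = 5/7, a logarithmic branch point, modulus 5/7.
The radius of convergence is the smallest modulus among the singular points: 5/7.
The branch term is analytic at (-7/24) - ((1/24)*sqrt(431))*i and contributes nothing to the residue; only the rational part matters.
The factor k**2 + 7*k/12 + 5/6 splits as (k - a)(k - a') with a = (-7/24) - ((1/24)*sqrt(431))*i, a' = (-7/24) + ((1/24)*sqrt(431))*i. At the order-3 pole a set g(k) = (k - a)^3*(rational part) = [-17*k/19 - 16/3] / (k - a')^3.
Order-3 pole: residue = g''(a)/2; g''((-7/24) - ((1/24)*sqrt(431))*i) = -((287774208/1521196829)*sqrt(431))*i, so the residue is -((143887104/1521196829)*sqrt(431))*i.
The branch term is analytic at (-7/24) + ((1/24)*sqrt(431))*i and contributes nothing to the residue; only the rational part matters.
The factor k**2 + 7*k/12 + 5/6 splits as (k - a)(k - a') with a = (-7/24) + ((1/24)*sqrt(431))*i, a' = (-7/24) - ((1/24)*sqrt(431))*i. At the order-3 pole a set g(k) = (k - a)^3*(rational part) = [-17*k/19 - 16/3] / (k - a')^3.
Order-3 pole: residue = g''(a)/2; g''((-7/24) + ((1/24)*sqrt(431))*i) = ((287774208/1521196829)*sqrt(431))*i, so the residue is ((143887104/1521196829)*sqrt(431))*i.
List the singular points by increasing real part (a conjugate pair: the negative imaginary part first).

Radius of convergence at 0: 5/7.
At (-7/24) - ((1/24)*sqrt(431))*i: a pole of order 3; residue -((143887104/1521196829)*sqrt(431))*i.
At (-7/24) + ((1/24)*sqrt(431))*i: a pole of order 3; residue ((143887104/1521196829)*sqrt(431))*i.
At 5/7: a logarithmic branch point.


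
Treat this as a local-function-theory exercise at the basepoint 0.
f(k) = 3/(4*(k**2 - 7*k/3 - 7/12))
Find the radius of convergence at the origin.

The radius of convergence is -7/6 + (1/6)*sqrt(70).

Denominator factor (k**2 - 7*k/3 - 7/12): discriminant 70/9, real irrational roots 7/6 + (1/6)*sqrt(70) and 7/6 - (1/6)*sqrt(70); poles of order 1, moduli 7/6 + (1/6)*sqrt(70) and -7/6 + (1/6)*sqrt(70).
The radius of convergence is the smallest modulus among the singular points: -7/6 + (1/6)*sqrt(70).


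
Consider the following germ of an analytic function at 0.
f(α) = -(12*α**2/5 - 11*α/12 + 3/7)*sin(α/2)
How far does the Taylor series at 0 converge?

The radius of convergence is infinite.

The factor -sin(α/2) is entire and contributes no finite singular point.
The polynomial part has no poles.
No finite singular points: the Taylor series at 0 converges everywhere.


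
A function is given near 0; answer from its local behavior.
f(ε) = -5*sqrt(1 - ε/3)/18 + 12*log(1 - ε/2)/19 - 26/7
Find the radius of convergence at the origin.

Branch term (-5/18)*sqrt(1 - ε/(3)): its argument vanishes at ε = 3, a square-root branch point, modulus 3.
Branch term (12/19)*log(1 - ε/(2)): its argument vanishes at ε = 2, a logarithmic branch point, modulus 2.
The radius of convergence is the smallest modulus among the singular points: 2.

The radius of convergence is 2.


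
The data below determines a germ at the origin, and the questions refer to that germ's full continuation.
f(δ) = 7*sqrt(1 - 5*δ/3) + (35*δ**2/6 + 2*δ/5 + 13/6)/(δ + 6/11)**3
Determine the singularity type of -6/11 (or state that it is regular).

The denominator factor δ + 6/11 vanishes at -6/11 and appears to the power 3; the numerator there equals 13373/3630, nonzero, and no other factor vanishes.
The branch terms are analytic at this point.
Hence a pole whose order is the multiplicity, 3.

The point is a pole of order 3.


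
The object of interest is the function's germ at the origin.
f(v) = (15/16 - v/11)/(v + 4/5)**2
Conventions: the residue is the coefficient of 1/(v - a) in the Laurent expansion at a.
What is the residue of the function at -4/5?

At the order-2 pole -4/5 set g(v) = (v - (-4/5))^2*f(v) = 15/16 - v/11.
Order-2 pole: residue = g'(a); g'(-4/5) = -1/11, so the residue is -1/11.

The residue is -1/11.


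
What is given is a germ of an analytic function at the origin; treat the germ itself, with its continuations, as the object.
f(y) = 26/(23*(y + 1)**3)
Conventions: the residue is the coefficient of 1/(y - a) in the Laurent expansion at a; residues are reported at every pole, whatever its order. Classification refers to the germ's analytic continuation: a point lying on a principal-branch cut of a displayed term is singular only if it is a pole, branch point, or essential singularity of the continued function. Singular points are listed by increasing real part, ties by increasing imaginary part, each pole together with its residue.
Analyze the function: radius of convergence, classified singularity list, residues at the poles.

Denominator factor (y + 1)^3: pole of order 3 at -1, modulus 1.
The radius of convergence is the smallest modulus among the singular points: 1.
At the order-3 pole -1 set g(y) = (y - (-1))^3*f(y) = 26/23.
Order-3 pole: residue = g''(a)/2; g''(-1) = 0, so the residue is 0.

Radius of convergence at 0: 1.
At -1: a pole of order 3; residue 0.


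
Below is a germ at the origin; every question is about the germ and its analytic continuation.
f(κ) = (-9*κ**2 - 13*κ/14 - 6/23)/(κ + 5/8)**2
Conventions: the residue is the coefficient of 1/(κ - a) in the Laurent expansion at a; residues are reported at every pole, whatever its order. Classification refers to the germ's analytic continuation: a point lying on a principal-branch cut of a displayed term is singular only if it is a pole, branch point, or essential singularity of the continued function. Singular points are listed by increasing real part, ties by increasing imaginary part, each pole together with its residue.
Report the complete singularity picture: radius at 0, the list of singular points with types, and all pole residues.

Denominator factor (κ + 5/8)^2: pole of order 2 at -5/8, modulus 5/8.
The radius of convergence is the smallest modulus among the singular points: 5/8.
At the order-2 pole -5/8 set g(κ) = (κ - (-5/8))^2*f(κ) = -9*κ**2 - 13*κ/14 - 6/23.
Order-2 pole: residue = g'(a); g'(-5/8) = 289/28, so the residue is 289/28.

Radius of convergence at 0: 5/8.
At -5/8: a pole of order 2; residue 289/28.


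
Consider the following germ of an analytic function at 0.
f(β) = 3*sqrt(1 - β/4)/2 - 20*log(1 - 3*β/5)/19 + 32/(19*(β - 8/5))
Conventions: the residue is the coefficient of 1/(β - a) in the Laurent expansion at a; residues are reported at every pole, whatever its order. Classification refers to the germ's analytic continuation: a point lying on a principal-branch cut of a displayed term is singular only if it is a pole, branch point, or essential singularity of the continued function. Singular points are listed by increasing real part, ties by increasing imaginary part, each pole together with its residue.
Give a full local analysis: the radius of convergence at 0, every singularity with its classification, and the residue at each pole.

Radius of convergence at 0: 8/5.
At 8/5: a pole of order 1; residue 32/19.
At 5/3: a logarithmic branch point.
At 4: an algebraic (square-root) branch point.

Denominator factor (β - 8/5): pole of order 1 at 8/5, modulus 8/5.
Branch term (-20/19)*log(1 - β/(5/3)): its argument vanishes at β = 5/3, a logarithmic branch point, modulus 5/3.
Branch term (3/2)*sqrt(1 - β/(4)): its argument vanishes at β = 4, a square-root branch point, modulus 4.
The radius of convergence is the smallest modulus among the singular points: 8/5.
The branch terms are analytic at 8/5 and contribute nothing to the residue; only the rational part matters.
At the order-1 pole 8/5 set g(β) = (β - (8/5))*(rational part) = 32/19.
Simple pole: residue = g(a) at a = 8/5, which is 32/19.
List the singular points by increasing real part (a conjugate pair: the negative imaginary part first).


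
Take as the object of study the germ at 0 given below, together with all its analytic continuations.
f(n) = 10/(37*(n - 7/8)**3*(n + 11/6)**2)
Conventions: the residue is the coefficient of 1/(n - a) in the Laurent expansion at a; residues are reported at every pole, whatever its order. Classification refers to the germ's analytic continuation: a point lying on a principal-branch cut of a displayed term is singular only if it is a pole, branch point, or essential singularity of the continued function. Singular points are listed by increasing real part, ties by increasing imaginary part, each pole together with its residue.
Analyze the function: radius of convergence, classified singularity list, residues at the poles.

Denominator factor (n - 7/8)^3: pole of order 3 at 7/8, modulus 7/8.
Denominator factor (n + 11/6)^2: pole of order 2 at -11/6, modulus 11/6.
The radius of convergence is the smallest modulus among the singular points: 7/8.
At the order-2 pole -11/6 set g(n) = (n - (-11/6))^2*f(n) = 10/(37*(n - 7/8)**3).
Order-2 pole: residue = g'(a); g'(-11/6) = -1990656/132094625, so the residue is -1990656/132094625.
At the order-3 pole 7/8 set g(n) = (n - (7/8))^3*f(n) = 10/(37*(n + 11/6)**2).
Order-3 pole: residue = g''(a)/2; g''(7/8) = 3981312/132094625, so the residue is 1990656/132094625.
List the singular points by increasing real part (a conjugate pair: the negative imaginary part first).

Radius of convergence at 0: 7/8.
At -11/6: a pole of order 2; residue -1990656/132094625.
At 7/8: a pole of order 3; residue 1990656/132094625.


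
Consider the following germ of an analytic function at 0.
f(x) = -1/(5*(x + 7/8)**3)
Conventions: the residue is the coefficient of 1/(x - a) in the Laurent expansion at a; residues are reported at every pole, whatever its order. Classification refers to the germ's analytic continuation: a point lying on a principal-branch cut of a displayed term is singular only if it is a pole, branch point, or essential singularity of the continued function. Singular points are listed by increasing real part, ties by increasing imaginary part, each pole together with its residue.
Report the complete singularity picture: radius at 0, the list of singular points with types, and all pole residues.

Denominator factor (x + 7/8)^3: pole of order 3 at -7/8, modulus 7/8.
The radius of convergence is the smallest modulus among the singular points: 7/8.
At the order-3 pole -7/8 set g(x) = (x - (-7/8))^3*f(x) = -1/5.
Order-3 pole: residue = g''(a)/2; g''(-7/8) = 0, so the residue is 0.

Radius of convergence at 0: 7/8.
At -7/8: a pole of order 3; residue 0.


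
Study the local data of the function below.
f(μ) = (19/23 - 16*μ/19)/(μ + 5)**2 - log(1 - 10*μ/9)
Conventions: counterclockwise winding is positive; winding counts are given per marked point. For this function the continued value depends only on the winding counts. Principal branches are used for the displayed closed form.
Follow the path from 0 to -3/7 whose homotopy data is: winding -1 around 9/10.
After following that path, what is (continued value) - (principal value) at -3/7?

Continued minus principal equals (2)*pi*i.

The rational part is single-valued and drops out of the difference; each branch term changes only by its own monodromy.
(-1)*log(1 - μ/(9/10)): each positive loop around 9/10 adds 2*pi*i to the log, so winding -1 contributes (-1)*(-1)*2*pi*i = (2)*pi*i.
Summing the contributions at μ = -3/7 gives (2)*pi*i.


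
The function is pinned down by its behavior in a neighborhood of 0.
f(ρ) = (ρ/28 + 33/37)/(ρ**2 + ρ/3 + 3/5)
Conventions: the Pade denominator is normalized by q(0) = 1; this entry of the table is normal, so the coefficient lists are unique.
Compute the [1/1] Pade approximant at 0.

Taylor coefficients needed (expand at 0): a_0 = 55/37, a_1 = -7145/9324, a_2 = -172175/83916.
Write the denominator as Q(ρ) = 1 + q1*ρ. Requiring Q*f - P = O(ρ^3) with deg P <= 1 kills the coefficients of ρ^2..ρ^2 in Q*f:
  ρ^2: a_2 + q1*a_1 = 0, i.e. -172175/83916 + (-7145/9324)*q1 = 0.
Solving this linear system: q1 = -34435/12861.
The numerator is Q*f truncated at degree 1: P0 = a_0 = 55/37; P1 = a_1 + q1*a_0 = -21080035/4441332.

The Pade approximant has numerator coefficients [55/37, -21080035/4441332]; denominator coefficients [1, -34435/12861].


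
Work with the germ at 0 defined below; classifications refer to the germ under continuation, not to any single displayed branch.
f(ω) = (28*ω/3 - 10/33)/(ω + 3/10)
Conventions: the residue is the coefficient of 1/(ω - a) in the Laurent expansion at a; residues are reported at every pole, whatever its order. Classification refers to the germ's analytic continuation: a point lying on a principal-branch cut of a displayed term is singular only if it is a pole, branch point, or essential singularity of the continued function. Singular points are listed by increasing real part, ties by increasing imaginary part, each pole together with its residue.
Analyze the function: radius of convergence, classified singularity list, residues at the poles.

Denominator factor (ω + 3/10): pole of order 1 at -3/10, modulus 3/10.
The radius of convergence is the smallest modulus among the singular points: 3/10.
At the order-1 pole -3/10 set g(ω) = (ω - (-3/10))*f(ω) = 28*ω/3 - 10/33.
Simple pole: residue = g(a) at a = -3/10, which is -512/165.

Radius of convergence at 0: 3/10.
At -3/10: a pole of order 1; residue -512/165.


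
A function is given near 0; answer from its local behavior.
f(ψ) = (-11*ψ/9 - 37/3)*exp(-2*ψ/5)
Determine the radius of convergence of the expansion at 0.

The factor exp(-2*ψ/5) is entire and contributes no finite singular point.
The polynomial part has no poles.
No finite singular points: the Taylor series at 0 converges everywhere.

The radius of convergence is infinite.


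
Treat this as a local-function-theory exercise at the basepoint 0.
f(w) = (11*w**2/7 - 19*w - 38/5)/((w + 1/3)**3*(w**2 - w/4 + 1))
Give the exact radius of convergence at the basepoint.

The radius of convergence is 1/3.

Denominator factor (w + 1/3)^3: pole of order 3 at -1/3, modulus 1/3.
Denominator factor (w**2 - w/4 + 1): discriminant -63/16, complex-conjugate roots (1/8) + ((3/8)*sqrt(7))*i and (1/8) - ((3/8)*sqrt(7))*i; poles of order 1, moduli 1 and 1.
The radius of convergence is the smallest modulus among the singular points: 1/3.


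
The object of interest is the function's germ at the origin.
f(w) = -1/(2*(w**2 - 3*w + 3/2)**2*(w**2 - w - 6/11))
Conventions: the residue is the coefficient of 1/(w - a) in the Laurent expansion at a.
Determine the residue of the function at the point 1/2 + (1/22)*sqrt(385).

The factor w**2 - w - 6/11 splits as (w - a)(w - a') with a = 1/2 + (1/22)*sqrt(385), a' = 1/2 - (1/22)*sqrt(385). At the order-1 pole a set g(w) = (w - a)*f(w) = [-1/(2*(w**2 - 3*w + 3/2)**2)] / (w - a').
Simple pole: residue = g(a) at a = 1/2 + (1/22)*sqrt(385), which is -244904/1022121 - (500698/35774235)*sqrt(385).

The residue is -244904/1022121 - (500698/35774235)*sqrt(385).


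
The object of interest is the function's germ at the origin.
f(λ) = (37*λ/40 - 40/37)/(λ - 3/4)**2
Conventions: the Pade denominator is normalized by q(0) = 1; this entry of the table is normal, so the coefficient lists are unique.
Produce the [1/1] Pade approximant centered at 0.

The Pade approximant has numerator coefficients [-640/333, -10515698/43421535]; denominator coefficients [1, -14648/8693].

Taylor coefficients needed (expand at 0): a_0 = -640/333, a_1 = -17386/4995, a_2 = -29296/4995.
Write the denominator as Q(λ) = 1 + q1*λ. Requiring Q*f - P = O(λ^3) with deg P <= 1 kills the coefficients of λ^2..λ^2 in Q*f:
  λ^2: a_2 + q1*a_1 = 0, i.e. -29296/4995 + (-17386/4995)*q1 = 0.
Solving this linear system: q1 = -14648/8693.
The numerator is Q*f truncated at degree 1: P0 = a_0 = -640/333; P1 = a_1 + q1*a_0 = -10515698/43421535.


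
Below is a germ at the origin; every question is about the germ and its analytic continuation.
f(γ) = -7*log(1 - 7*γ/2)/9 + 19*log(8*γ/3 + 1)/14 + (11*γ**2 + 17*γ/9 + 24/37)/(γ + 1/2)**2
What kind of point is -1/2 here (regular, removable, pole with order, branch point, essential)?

The point is a pole of order 2.

The denominator factor γ + 1/2 vanishes at -1/2 and appears to the power 2; the numerator there equals 3269/1332, nonzero, and no other factor vanishes.
The branch terms are analytic at this point.
Hence a pole whose order is the multiplicity, 2.


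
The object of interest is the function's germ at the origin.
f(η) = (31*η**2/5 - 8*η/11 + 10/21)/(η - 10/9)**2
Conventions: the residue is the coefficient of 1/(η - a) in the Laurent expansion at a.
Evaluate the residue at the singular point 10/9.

The residue is 1292/99.

At the order-2 pole 10/9 set g(η) = (η - (10/9))^2*f(η) = 31*η**2/5 - 8*η/11 + 10/21.
Order-2 pole: residue = g'(a); g'(10/9) = 1292/99, so the residue is 1292/99.


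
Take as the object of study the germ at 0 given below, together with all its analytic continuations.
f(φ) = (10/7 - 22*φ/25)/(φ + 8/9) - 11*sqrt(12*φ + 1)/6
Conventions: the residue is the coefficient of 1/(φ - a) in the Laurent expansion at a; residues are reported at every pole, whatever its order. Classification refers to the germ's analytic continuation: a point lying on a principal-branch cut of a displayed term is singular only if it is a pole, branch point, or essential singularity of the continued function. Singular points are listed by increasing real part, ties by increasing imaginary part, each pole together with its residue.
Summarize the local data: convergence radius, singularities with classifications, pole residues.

Denominator factor (φ + 8/9): pole of order 1 at -8/9, modulus 8/9.
Branch term (-11/6)*sqrt(1 - φ/(-1/12)): its argument vanishes at φ = -1/12, a square-root branch point, modulus 1/12.
The radius of convergence is the smallest modulus among the singular points: 1/12.
The branch term is analytic at -8/9 and contributes nothing to the residue; only the rational part matters.
At the order-1 pole -8/9 set g(φ) = (φ - (-8/9))*(rational part) = 10/7 - 22*φ/25.
Simple pole: residue = g(a) at a = -8/9, which is 3482/1575.
List the singular points by increasing real part (a conjugate pair: the negative imaginary part first).

Radius of convergence at 0: 1/12.
At -8/9: a pole of order 1; residue 3482/1575.
At -1/12: an algebraic (square-root) branch point.


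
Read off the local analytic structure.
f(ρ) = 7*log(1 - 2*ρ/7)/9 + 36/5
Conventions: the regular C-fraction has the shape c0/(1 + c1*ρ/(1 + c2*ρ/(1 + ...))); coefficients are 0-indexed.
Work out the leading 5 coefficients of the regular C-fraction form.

The regular C-fraction coefficients are [36/5, 5/162, -197/1134, -54/1379, -143/1379].

Taylor coefficients (expand at 0): a_0 = 36/5, a_1 = -2/9, a_2 = -2/63, a_3 = -8/1323, a_4 = -4/3087.
c0 = a_0 = 36/5. Peel one level at a time: if S = 1 + c*ρ/S' with S'(0) = 1, then c is the ρ-coefficient of S and S' = c*ρ/(S - 1).
S_1 = c0/f = 1 + (5/162)*ρ + (985/183708)*ρ^2 + ...; c1 = 5/162.
S_2 = c1*ρ/(S_1 - 1) = 1 + (-197/1134)*ρ + (-1/147)*ρ^2 + ...; c2 = -197/1134.
S_3 = c2*ρ/(S_2 - 1) = 1 + (-54/1379)*ρ + (-7722/1901641)*ρ^2 + ...; c3 = -54/1379.
S_4 = c3*ρ/(S_3 - 1) = 1 + (-143/1379)*ρ + ...; c4 = -143/1379.


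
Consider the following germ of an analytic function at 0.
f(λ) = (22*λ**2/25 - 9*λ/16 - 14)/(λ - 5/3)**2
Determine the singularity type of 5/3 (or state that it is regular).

The denominator factor λ - 5/3 vanishes at 5/3 and appears to the power 2; the numerator there equals -1799/144, nonzero, and no other factor vanishes.
Hence a pole whose order is the multiplicity, 2.

The point is a pole of order 2.


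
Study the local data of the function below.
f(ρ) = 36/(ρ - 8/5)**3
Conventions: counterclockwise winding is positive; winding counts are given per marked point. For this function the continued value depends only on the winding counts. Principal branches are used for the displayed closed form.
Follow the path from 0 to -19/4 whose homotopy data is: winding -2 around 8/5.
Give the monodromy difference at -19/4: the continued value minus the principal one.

Continued minus principal equals 0.

The function is rational, hence single-valued: continuing it around any pole returns the same value, so the difference is 0.


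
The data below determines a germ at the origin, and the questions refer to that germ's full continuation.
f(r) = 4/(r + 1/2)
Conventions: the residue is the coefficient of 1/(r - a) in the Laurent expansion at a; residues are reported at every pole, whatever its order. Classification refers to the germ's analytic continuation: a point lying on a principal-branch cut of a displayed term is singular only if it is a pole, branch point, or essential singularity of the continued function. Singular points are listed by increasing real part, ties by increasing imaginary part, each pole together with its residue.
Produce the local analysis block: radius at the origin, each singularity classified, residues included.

Radius of convergence at 0: 1/2.
At -1/2: a pole of order 1; residue 4.

Denominator factor (r + 1/2): pole of order 1 at -1/2, modulus 1/2.
The radius of convergence is the smallest modulus among the singular points: 1/2.
At the order-1 pole -1/2 set g(r) = (r - (-1/2))*f(r) = 4.
Simple pole: residue = g(a) at a = -1/2, which is 4.


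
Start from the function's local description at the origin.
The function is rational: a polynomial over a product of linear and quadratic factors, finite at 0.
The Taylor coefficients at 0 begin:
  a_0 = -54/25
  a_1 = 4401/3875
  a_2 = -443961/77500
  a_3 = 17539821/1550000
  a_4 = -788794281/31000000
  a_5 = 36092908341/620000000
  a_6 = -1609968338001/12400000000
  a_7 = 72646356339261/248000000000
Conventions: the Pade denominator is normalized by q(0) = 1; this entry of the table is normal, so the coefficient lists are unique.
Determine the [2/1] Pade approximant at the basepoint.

Taylor coefficients needed (read off): a_0 = -54/25, a_1 = 4401/3875, a_2 = -443961/77500, a_3 = 17539821/1550000.
Write the denominator as Q(y) = 1 + q1*y. Requiring Q*f - P = O(y^4) with deg P <= 2 kills the coefficients of y^3..y^3 in Q*f:
  y^3: a_3 + q1*a_2 = 0, i.e. 17539821/1550000 + (-443961/77500)*q1 = 0.
Solving this linear system: q1 = 216541/109620.
The numerator is Q*f truncated at degree 2: P0 = a_0 = -54/25; P1 = a_1 + q1*a_0 = -985193/314650; P2 = a_2 + q1*a_1 = -548279/157325.

The Pade approximant has numerator coefficients [-54/25, -985193/314650, -548279/157325]; denominator coefficients [1, 216541/109620].


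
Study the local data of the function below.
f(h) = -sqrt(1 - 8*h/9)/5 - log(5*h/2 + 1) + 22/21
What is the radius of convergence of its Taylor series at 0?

The radius of convergence is 2/5.

Branch term (-1/5)*sqrt(1 - h/(9/8)): its argument vanishes at h = 9/8, a square-root branch point, modulus 9/8.
Branch term (-1)*log(1 - h/(-2/5)): its argument vanishes at h = -2/5, a logarithmic branch point, modulus 2/5.
The radius of convergence is the smallest modulus among the singular points: 2/5.


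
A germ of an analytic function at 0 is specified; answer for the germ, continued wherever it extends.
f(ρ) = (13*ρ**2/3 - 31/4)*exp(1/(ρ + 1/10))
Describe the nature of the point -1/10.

The point is an essential singularity.

The exponent 1/(ρ - (-1/10)) has a pole at -1/10, so exp(1/(ρ - (-1/10))) takes every nonzero value near it: an essential singularity (not a pole of any order).


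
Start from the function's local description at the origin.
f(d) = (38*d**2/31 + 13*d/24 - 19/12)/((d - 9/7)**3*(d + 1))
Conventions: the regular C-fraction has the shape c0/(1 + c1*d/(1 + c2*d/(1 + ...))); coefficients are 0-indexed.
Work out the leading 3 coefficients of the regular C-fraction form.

The regular C-fraction coefficients are [6517/8748, -113/114, -100835/1198026].

Taylor coefficients (expand at 0): a_0 = 6517/8748, a_1 = 38759/52488, a_2 = 1453634/1830519.
c0 = a_0 = 6517/8748. Peel one level at a time: if S = 1 + c*d/S' with S'(0) = 1, then c is the d-coefficient of S and S' = c*d/(S - 1).
S_1 = c0/f = 1 + (-113/114)*d + (-100835/1208628)*d^2 + ...; c1 = -113/114.
S_2 = c1*d/(S_1 - 1) = 1 + (-100835/1198026)*d + ...; c2 = -100835/1198026.


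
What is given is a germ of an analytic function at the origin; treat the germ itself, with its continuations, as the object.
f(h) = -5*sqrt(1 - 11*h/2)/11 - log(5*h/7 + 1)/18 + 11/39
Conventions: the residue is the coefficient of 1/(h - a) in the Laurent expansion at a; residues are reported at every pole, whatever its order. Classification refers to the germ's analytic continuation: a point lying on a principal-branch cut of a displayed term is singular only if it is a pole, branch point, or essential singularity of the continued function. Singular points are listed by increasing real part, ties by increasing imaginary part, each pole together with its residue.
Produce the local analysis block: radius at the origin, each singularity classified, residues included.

Radius of convergence at 0: 2/11.
At -7/5: a logarithmic branch point.
At 2/11: an algebraic (square-root) branch point.

Branch term (-1/18)*log(1 - h/(-7/5)): its argument vanishes at h = -7/5, a logarithmic branch point, modulus 7/5.
Branch term (-5/11)*sqrt(1 - h/(2/11)): its argument vanishes at h = 2/11, a square-root branch point, modulus 2/11.
The radius of convergence is the smallest modulus among the singular points: 2/11.
List the singular points by increasing real part (a conjugate pair: the negative imaginary part first).


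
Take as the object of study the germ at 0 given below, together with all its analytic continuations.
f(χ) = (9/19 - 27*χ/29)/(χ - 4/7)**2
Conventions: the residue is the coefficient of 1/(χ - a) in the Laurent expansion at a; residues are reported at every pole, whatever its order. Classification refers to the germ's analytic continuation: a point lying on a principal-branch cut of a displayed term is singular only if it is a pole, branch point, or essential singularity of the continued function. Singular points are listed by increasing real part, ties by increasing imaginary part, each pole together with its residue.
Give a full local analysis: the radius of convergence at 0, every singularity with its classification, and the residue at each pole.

Denominator factor (χ - 4/7)^2: pole of order 2 at 4/7, modulus 4/7.
The radius of convergence is the smallest modulus among the singular points: 4/7.
At the order-2 pole 4/7 set g(χ) = (χ - (4/7))^2*f(χ) = 9/19 - 27*χ/29.
Order-2 pole: residue = g'(a); g'(4/7) = -27/29, so the residue is -27/29.

Radius of convergence at 0: 4/7.
At 4/7: a pole of order 2; residue -27/29.


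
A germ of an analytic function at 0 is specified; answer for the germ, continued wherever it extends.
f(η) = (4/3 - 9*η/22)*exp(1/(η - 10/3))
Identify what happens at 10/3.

The point is an essential singularity.

The exponent 1/(η - (10/3)) has a pole at 10/3, so exp(1/(η - (10/3))) takes every nonzero value near it: an essential singularity (not a pole of any order).


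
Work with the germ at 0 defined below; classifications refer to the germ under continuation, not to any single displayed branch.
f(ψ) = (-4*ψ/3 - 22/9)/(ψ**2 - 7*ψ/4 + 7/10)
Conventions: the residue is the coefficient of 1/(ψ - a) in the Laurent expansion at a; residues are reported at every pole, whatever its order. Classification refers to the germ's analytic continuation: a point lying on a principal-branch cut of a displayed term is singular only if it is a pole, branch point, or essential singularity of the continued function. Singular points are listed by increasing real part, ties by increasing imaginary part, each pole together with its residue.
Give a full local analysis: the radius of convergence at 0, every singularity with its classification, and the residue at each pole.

Denominator factor (ψ**2 - 7*ψ/4 + 7/10): discriminant 21/80, real irrational roots 7/8 + (1/40)*sqrt(105) and 7/8 - (1/40)*sqrt(105); poles of order 1, moduli 7/8 + (1/40)*sqrt(105) and 7/8 - (1/40)*sqrt(105).
The radius of convergence is the smallest modulus among the singular points: 7/8 - (1/40)*sqrt(105).
The factor ψ**2 - 7*ψ/4 + 7/10 splits as (ψ - a)(ψ - a') with a = 7/8 - (1/40)*sqrt(105), a' = 7/8 + (1/40)*sqrt(105). At the order-1 pole a set g(ψ) = (ψ - a)*f(ψ) = [-4*ψ/3 - 22/9] / (ψ - a').
Simple pole: residue = g(a) at a = 7/8 - (1/40)*sqrt(105), which is -2/3 + (130/189)*sqrt(105).
The factor ψ**2 - 7*ψ/4 + 7/10 splits as (ψ - a)(ψ - a') with a = 7/8 + (1/40)*sqrt(105), a' = 7/8 - (1/40)*sqrt(105). At the order-1 pole a set g(ψ) = (ψ - a)*f(ψ) = [-4*ψ/3 - 22/9] / (ψ - a').
Simple pole: residue = g(a) at a = 7/8 + (1/40)*sqrt(105), which is -2/3 - (130/189)*sqrt(105).
List the singular points by increasing real part (a conjugate pair: the negative imaginary part first).

Radius of convergence at 0: 7/8 - (1/40)*sqrt(105).
At 7/8 - (1/40)*sqrt(105): a pole of order 1; residue -2/3 + (130/189)*sqrt(105).
At 7/8 + (1/40)*sqrt(105): a pole of order 1; residue -2/3 - (130/189)*sqrt(105).


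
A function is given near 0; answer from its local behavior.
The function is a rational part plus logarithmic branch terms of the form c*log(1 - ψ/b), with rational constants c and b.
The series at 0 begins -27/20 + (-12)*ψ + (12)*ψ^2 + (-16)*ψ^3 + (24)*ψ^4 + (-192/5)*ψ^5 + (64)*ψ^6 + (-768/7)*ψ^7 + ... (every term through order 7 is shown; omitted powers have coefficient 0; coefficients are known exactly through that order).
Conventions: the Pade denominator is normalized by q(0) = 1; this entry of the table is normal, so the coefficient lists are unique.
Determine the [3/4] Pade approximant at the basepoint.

The Pade approximant has numerator coefficients [-27/20, -270174/16345, -532734/16345, -1245032/81725]; denominator coefficients [1, 10968/3269, 10488/3269, 12064/16345, -96/3269].

Taylor coefficients needed (read off): a_0 = -27/20, a_1 = -12, a_2 = 12, a_3 = -16, a_4 = 24, a_5 = -192/5, a_6 = 64, a_7 = -768/7.
Write the denominator as Q(ψ) = 1 + q1*ψ + q2*ψ^2 + q3*ψ^3 + q4*ψ^4. Requiring Q*f - P = O(ψ^8) with deg P <= 3 kills the coefficients of ψ^4..ψ^7 in Q*f:
  ψ^4: a_4 + q1*a_3 + q2*a_2 + q3*a_1 + q4*a_0 = 0, i.e. 24 + (-16)*q1 + (12)*q2 + (-12)*q3 + (-27/20)*q4 = 0.
  ψ^5: a_5 + q1*a_4 + q2*a_3 + q3*a_2 + q4*a_1 = 0, i.e. -192/5 + (24)*q1 + (-16)*q2 + (12)*q3 + (-12)*q4 = 0.
  ψ^6: a_6 + q1*a_5 + q2*a_4 + q3*a_3 + q4*a_2 = 0, i.e. 64 + (-192/5)*q1 + (24)*q2 + (-16)*q3 + (12)*q4 = 0.
  ψ^7: a_7 + q1*a_6 + q2*a_5 + q3*a_4 + q4*a_3 = 0, i.e. -768/7 + (64)*q1 + (-192/5)*q2 + (24)*q3 + (-16)*q4 = 0.
Solving this linear system: q1 = 10968/3269, q2 = 10488/3269, q3 = 12064/16345, q4 = -96/3269.
The numerator is Q*f truncated at degree 3: P0 = a_0 = -27/20; P1 = a_1 + q1*a_0 = -270174/16345; P2 = a_2 + q1*a_1 + q2*a_0 = -532734/16345; P3 = a_3 + q1*a_2 + q2*a_1 + q3*a_0 = -1245032/81725.


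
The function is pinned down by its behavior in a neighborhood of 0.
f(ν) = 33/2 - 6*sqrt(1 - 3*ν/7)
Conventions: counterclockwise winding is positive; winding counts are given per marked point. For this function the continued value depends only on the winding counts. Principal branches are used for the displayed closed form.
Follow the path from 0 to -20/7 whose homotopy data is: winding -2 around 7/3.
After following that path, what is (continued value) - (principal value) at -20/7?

Continued minus principal equals 0.

The rational part is single-valued and drops out of the difference; each branch term changes only by its own monodromy.
(-6)*sqrt(1 - ν/(7/3)): winding -2 is even, the square root returns to the same sheet, contribution 0.
Summing the contributions at ν = -20/7 gives 0.


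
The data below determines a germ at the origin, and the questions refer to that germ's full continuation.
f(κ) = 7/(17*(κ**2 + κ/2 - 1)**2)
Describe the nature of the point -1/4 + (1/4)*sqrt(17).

The point is a pole of order 2.

The denominator factor κ**2 + κ/2 - 1 vanishes at -1/4 + (1/4)*sqrt(17) and appears to the power 2; the numerator there equals 7/17, nonzero, and no other factor vanishes.
Hence a pole whose order is the multiplicity, 2.


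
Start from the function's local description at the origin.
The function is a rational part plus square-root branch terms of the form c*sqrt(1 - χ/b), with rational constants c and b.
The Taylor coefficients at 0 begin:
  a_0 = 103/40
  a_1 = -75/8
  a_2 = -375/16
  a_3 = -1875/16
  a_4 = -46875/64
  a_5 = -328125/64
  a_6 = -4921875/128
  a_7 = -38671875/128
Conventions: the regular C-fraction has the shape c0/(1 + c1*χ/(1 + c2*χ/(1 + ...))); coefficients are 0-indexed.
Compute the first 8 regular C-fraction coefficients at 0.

Taylor coefficients (read off): a_0 = 103/40, a_1 = -75/8, a_2 = -375/16, a_3 = -1875/16, a_4 = -46875/64, a_5 = -328125/64, a_6 = -4921875/128, a_7 = -38671875/128.
c0 = a_0 = 103/40. Peel one level at a time: if S = 1 + c*χ/S' with S'(0) = 1, then c is the χ-coefficient of S and S' = c*χ/(S - 1).
S_1 = c0/f = 1 + (375/103)*χ + (474375/21218)*χ^2 + ...; c1 = 375/103.
S_2 = c1*χ/(S_1 - 1) = 1 + (-1265/206)*χ + (-25/4)*χ^2 + ...; c2 = -1265/206.
S_3 = c2*χ/(S_2 - 1) = 1 + (-515/506)*χ + (-1037725/256036)*χ^2 + ...; c3 = -515/506.
S_4 = c3*χ/(S_3 - 1) = 1 + (-2015/506)*χ + (-25/4)*χ^2 + ...; c4 = -2015/506.
S_5 = c4*χ/(S_4 - 1) = 1 + (-1265/806)*χ + (-3497725/649636)*χ^2 + ...; c5 = -1265/806.
S_6 = c5*χ/(S_5 - 1) = 1 + (-2765/806)*χ + (-25/4)*χ^2 + ...; c6 = -2765/806.
S_7 = c6*χ/(S_6 - 1) = 1 + (-2015/1106)*χ + ...; c7 = -2015/1106.

The regular C-fraction coefficients are [103/40, 375/103, -1265/206, -515/506, -2015/506, -1265/806, -2765/806, -2015/1106].


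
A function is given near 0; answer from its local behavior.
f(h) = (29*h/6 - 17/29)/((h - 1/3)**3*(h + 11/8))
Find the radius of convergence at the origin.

Denominator factor (h + 11/8): pole of order 1 at -11/8, modulus 11/8.
Denominator factor (h - 1/3)^3: pole of order 3 at 1/3, modulus 1/3.
The radius of convergence is the smallest modulus among the singular points: 1/3.

The radius of convergence is 1/3.


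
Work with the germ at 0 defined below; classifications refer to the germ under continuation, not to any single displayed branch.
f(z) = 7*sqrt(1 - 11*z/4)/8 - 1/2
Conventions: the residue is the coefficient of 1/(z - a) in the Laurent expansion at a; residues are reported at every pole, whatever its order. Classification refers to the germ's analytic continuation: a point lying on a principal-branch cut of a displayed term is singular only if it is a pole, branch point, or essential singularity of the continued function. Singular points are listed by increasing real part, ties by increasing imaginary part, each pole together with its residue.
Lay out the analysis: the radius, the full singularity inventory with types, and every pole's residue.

Branch term (7/8)*sqrt(1 - z/(4/11)): its argument vanishes at z = 4/11, a square-root branch point, modulus 4/11.
The radius of convergence is the smallest modulus among the singular points: 4/11.

Radius of convergence at 0: 4/11.
At 4/11: an algebraic (square-root) branch point.


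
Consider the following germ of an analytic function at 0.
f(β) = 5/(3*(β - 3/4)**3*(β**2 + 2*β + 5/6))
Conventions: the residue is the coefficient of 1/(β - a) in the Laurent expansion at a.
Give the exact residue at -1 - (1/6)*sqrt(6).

The factor β**2 + 2*β + 5/6 splits as (β - a)(β - a') with a = -1 - (1/6)*sqrt(6), a' = -1 + (1/6)*sqrt(6). At the order-1 pole a set g(β) = (β - a)*f(β) = [5/(3*(β - 3/4)**3)] / (β - a').
Simple pole: residue = g(a) at a = -1 - (1/6)*sqrt(6), which is -862080/2685619 + (574560/2685619)*sqrt(6).

The residue is -862080/2685619 + (574560/2685619)*sqrt(6).
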